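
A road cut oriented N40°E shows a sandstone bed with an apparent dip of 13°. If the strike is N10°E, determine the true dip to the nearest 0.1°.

β = acute angle between strike N10°E and section N40°E = 30°.
tan(true dip) = tan 13° / sin 30° = 0.4617
true dip = arctan 0.4617 = 24.78°

24.8°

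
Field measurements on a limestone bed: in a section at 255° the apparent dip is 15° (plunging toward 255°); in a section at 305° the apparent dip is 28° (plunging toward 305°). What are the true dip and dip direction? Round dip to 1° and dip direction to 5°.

Represent each trace as a vector plunging at its apparent dip toward its trend (east-north-up frame): v₁ = (-0.933, -0.250, -0.259), v₂ = (-0.723, 0.506, -0.469).
The plane normal is n = v₁ × v₂ ∝ (-0.248, 0.251, 0.653).
True dip = arccos(n_z / |n|) = arccos(0.8798) = 28.4°.
Dip direction = azimuth of (n_x, n_y) = atan2(-0.248, 0.251) = 315°.

true dip 28°, dip direction 315°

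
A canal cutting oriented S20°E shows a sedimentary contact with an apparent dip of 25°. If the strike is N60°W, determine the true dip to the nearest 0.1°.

β = acute angle between strike N60°W and section S20°E = 40°.
tan(true dip) = tan 25° / sin 40° = 0.7254
true dip = arctan 0.7254 = 35.96°

36.0°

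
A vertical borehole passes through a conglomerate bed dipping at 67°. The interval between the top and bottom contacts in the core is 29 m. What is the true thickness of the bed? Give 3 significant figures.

11.3 m

True thickness t = h · cos(dip) = 29 × cos 67°
t = 29 × 0.3907 = 11.331 m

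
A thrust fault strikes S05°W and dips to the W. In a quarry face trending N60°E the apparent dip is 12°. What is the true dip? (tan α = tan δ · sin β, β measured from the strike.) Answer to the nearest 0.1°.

The section is 55° from the strike.
tan(true dip) = tan 12° / sin 55° = 0.2595
true dip = arctan 0.2595 = 14.55°

14.5°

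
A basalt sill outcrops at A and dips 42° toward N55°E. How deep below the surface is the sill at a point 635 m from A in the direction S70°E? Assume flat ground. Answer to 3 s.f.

328 m

The hole lies 55° from the dip direction, so the down-dip offset is 635 × cos 55° = 364.22 m.
Depth = down-dip offset × tan(dip) = 364.22 × tan 42° = 364.22 × 0.9004
Depth = 327.95 m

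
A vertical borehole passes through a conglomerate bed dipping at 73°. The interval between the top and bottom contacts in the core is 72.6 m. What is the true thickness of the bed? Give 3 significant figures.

21.2 m

True thickness t = h · cos(dip) = 72.6 × cos 73°
t = 72.6 × 0.2924 = 21.226 m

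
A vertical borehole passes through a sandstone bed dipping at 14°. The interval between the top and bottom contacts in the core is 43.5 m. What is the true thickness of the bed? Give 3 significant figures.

True thickness t = h · cos(dip) = 43.5 × cos 14°
t = 43.5 × 0.9703 = 42.208 m

42.2 m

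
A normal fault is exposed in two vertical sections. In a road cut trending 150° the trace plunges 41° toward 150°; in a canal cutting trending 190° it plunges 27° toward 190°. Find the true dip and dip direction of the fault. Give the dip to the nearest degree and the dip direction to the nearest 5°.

The two traces are lines in the plane: v₁ = (sin 150°·cos 41°, cos 150°·cos 41°, −sin 41°), v₂ = (sin 190°·cos 27°, cos 190°·cos 27°, −sin 27°).
Cross product v₁ × v₂ gives the pole to the plane: n ∝ (0.279, -0.273, 0.432).
Dip δ = arctan(|n_h|/n_z) = arctan(0.390/0.432) = 42.1°.
Dip direction = azimuth of (n_x, n_y) = atan2(0.279, -0.273) = 134°.

true dip 42°, dip direction 135°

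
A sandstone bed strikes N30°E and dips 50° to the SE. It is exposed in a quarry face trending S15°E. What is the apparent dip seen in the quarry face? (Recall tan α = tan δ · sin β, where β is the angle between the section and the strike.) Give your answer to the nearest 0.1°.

Angle between strike (N30°E) and section (S15°E): β = 45°.
tan(apparent dip) = tan 50° · sin 45° = 0.8427
α = arctan(0.8427) = 40.12°

40.1°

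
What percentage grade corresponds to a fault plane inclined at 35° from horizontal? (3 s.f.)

70.0%

grade % = 100 × tan 35° = 100 × 0.7002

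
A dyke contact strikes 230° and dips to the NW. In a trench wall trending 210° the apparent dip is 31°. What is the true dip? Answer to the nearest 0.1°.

60.4°

The section is 20° from the strike.
tan δ = tan α / sin β = tan 31° / sin 20° = 0.6009 / 0.3420 = 1.7568
δ = arctan(1.7568) = 60.35°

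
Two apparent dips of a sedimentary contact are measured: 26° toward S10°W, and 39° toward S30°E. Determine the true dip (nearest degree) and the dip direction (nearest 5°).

true dip 40°, dip direction 135°

The two traces are lines in the plane: v₁ = (sin 190°·cos 26°, cos 190°·cos 26°, −sin 26°), v₂ = (sin 150°·cos 39°, cos 150°·cos 39°, −sin 39°).
Cross product v₁ × v₂ gives the pole to the plane: n ∝ (0.262, -0.269, 0.449).
True dip = arccos(n_z / |n|) = arccos(0.7673) = 39.9°.
The horizontal component of n points toward azimuth atan2(n_x, n_y) = 136°, the dip direction.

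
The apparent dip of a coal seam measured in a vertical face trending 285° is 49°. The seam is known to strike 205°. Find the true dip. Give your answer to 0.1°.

49.4°

The section is 80° from the strike.
tan(true dip) = tan 49° / sin 80° = 1.1681
δ = arctan(1.1681) = 49.43°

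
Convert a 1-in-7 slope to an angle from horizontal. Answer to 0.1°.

tan θ = 1/7 = 0.1429
θ = arctan(0.1429) = 8.13°

8.1°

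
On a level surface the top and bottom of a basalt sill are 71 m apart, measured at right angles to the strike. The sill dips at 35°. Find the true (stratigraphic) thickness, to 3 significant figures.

40.7 m

True thickness t = w · sin(dip) = 71 × sin 35°
t = 71 × 0.5736 = 40.724 m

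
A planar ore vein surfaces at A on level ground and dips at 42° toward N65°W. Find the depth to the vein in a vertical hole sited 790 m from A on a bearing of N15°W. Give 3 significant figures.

457 m

The hole lies 50° from the dip direction, so the down-dip offset is 790 × cos 50° = 507.80 m.
Depth = down-dip offset × tan(dip) = 507.80 × tan 42° = 507.80 × 0.9004
Depth = 457.23 m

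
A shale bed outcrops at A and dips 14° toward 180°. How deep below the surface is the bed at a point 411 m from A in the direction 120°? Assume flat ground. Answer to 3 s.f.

51.2 m

The hole lies 60° from the dip direction, so the down-dip offset is 411 × cos 60° = 205.50 m.
Depth = down-dip offset × tan(dip) = 205.50 × tan 14° = 205.50 × 0.2493
Depth = 51.24 m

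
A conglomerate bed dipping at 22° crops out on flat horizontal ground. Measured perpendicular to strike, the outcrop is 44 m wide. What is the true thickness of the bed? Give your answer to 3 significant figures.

True thickness t = w · sin(dip) = 44 × sin 22°
t = 44 × 0.3746 = 16.483 m

16.5 m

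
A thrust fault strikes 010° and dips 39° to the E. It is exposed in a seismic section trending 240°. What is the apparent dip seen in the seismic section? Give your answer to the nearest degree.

The section lies 50° from the strike.
tan(apparent dip) = tan 39° · sin 50° = 0.6203
α = arctan(0.6203) = 31.81°

32°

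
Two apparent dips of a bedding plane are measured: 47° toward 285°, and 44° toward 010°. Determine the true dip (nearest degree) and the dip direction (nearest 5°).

Each apparent-dip line lies in the plane. As unit vectors (x east, y north, z up), v₁ plunges 47°→285° and v₂ plunges 44°→010°.
n = v₁ × v₂ = (-0.395, 0.549, 0.489) (taken with n_z > 0).
tan δ = √(n_x²+n_y²)/n_z = 0.677/0.489, so δ = 54.2°.
The horizontal component of n points toward azimuth atan2(n_x, n_y) = 324°, the dip direction.

true dip 54°, dip direction 325°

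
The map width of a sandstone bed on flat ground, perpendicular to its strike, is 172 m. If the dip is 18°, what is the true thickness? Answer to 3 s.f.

True thickness t = w · sin(dip) = 172 × sin 18°
t = 172 × 0.3090 = 53.151 m

53.2 m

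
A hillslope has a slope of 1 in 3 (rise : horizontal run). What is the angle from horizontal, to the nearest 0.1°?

18.4°

tan θ = 1/3 = 0.3333
θ = arctan(0.3333) = 18.43°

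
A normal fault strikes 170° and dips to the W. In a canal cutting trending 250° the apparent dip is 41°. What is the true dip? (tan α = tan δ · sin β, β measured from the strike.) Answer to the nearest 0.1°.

β = acute angle between strike 170° and section 250° = 80°.
tan δ = tan α / sin β = tan 41° / sin 80° = 0.8693 / 0.9848 = 0.8827
δ = arctan(0.8827) = 41.43°

41.4°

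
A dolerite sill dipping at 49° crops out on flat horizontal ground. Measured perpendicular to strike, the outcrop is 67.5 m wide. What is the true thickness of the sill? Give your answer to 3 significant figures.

True thickness t = w · sin(dip) = 67.5 × sin 49°
t = 67.5 × 0.7547 = 50.943 m

50.9 m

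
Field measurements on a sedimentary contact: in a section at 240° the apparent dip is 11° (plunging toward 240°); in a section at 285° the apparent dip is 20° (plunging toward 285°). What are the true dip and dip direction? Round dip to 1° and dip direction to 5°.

Represent each trace as a vector plunging at its apparent dip toward its trend (east-north-up frame): v₁ = (-0.850, -0.491, -0.191), v₂ = (-0.908, 0.243, -0.342).
n = v₁ × v₂ = (-0.214, 0.118, 0.652) (taken with n_z > 0).
tan δ = √(n_x²+n_y²)/n_z = 0.244/0.652, so δ = 20.5°.
The horizontal component of n points toward azimuth atan2(n_x, n_y) = 299°, the dip direction.

true dip 21°, dip direction 300°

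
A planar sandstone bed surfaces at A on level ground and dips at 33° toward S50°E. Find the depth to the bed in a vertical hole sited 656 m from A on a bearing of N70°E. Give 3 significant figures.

213 m

The hole lies 60° from the dip direction, so the down-dip offset is 656 × cos 60° = 328.00 m.
Depth = down-dip offset × tan(dip) = 328.00 × tan 33° = 328.00 × 0.6494
Depth = 213.01 m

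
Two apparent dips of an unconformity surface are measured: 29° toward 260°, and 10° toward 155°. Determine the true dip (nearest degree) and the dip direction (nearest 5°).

Each apparent-dip line lies in the plane. As unit vectors (x east, y north, z up), v₁ plunges 29°→260° and v₂ plunges 10°→155°.
Cross product v₁ × v₂ gives the pole to the plane: n ∝ (-0.406, -0.351, 0.832).
Dip δ = arctan(|n_h|/n_z) = arctan(0.537/0.832) = 32.8°.
Dip direction = atan2(-0.406, -0.351) = 229° (azimuth of n's horizontal projection).

true dip 33°, dip direction 230°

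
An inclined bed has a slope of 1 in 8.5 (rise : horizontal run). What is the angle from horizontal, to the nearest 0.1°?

6.7°

tan θ = 1/8.5 = 0.1176
θ = arctan(0.1176) = 6.71°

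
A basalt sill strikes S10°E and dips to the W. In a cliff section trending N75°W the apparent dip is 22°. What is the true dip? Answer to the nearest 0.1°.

24.0°

The section is 65° from the strike.
tan(true dip) = tan 22° / sin 65° = 0.4458
δ = arctan(0.4458) = 24.03°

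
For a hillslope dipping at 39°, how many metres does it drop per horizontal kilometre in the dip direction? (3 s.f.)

drop per km = 1000 × tan 39° = 1000 × 0.8098

810 m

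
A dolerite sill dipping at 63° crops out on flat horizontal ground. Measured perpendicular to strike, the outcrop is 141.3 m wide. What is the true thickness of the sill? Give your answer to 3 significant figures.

126 m

True thickness t = w · sin(dip) = 141.3 × sin 63°
t = 141.3 × 0.8910 = 125.899 m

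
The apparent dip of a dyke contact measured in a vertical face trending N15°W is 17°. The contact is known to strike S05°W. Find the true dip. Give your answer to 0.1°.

41.8°

The section is 20° from the strike.
tan(true dip) = tan 17° / sin 20° = 0.8939
δ = arctan(0.8939) = 41.79°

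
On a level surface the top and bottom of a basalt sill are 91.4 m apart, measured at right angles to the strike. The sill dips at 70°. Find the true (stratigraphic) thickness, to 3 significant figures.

85.9 m

True thickness t = w · sin(dip) = 91.4 × sin 70°
t = 91.4 × 0.9397 = 85.888 m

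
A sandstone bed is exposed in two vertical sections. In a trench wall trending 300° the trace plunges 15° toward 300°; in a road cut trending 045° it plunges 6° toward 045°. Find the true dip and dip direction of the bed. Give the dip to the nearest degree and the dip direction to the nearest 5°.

Each apparent-dip line lies in the plane. As unit vectors (x east, y north, z up), v₁ plunges 15°→300° and v₂ plunges 6°→045°.
Cross product v₁ × v₂ gives the pole to the plane: n ∝ (-0.132, 0.269, 0.928).
tan δ = √(n_x²+n_y²)/n_z = 0.300/0.928, so δ = 17.9°.
Dip direction = atan2(-0.132, 0.269) = 334° (azimuth of n's horizontal projection).

true dip 18°, dip direction 335°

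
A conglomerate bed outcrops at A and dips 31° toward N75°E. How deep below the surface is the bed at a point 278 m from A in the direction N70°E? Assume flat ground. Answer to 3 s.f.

The hole lies 5° from the dip direction, so the down-dip offset is 278 × cos 5° = 276.94 m.
Depth = down-dip offset × tan(dip) = 276.94 × tan 31° = 276.94 × 0.6009
Depth = 166.40 m

166 m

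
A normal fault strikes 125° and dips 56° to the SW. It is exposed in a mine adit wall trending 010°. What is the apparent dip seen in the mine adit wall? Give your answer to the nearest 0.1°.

Angle between strike (125°) and section (010°): β = 65°.
tan α = tan 56° × sin 65° = 1.4826 × 0.9063 = 1.3437
α = arctan(1.3437) = 53.34°

53.3°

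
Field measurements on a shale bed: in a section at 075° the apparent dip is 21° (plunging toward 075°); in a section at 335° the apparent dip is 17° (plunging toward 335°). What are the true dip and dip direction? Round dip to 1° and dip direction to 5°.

Represent each trace as a vector plunging at its apparent dip toward its trend (east-north-up frame): v₁ = (0.902, 0.242, -0.358), v₂ = (-0.404, 0.867, -0.292).
n = v₁ × v₂ = (0.240, 0.408, 0.879) (taken with n_z > 0).
tan δ = √(n_x²+n_y²)/n_z = 0.474/0.879, so δ = 28.3°.
Dip direction = atan2(0.240, 0.408) = 30° (azimuth of n's horizontal projection).

true dip 28°, dip direction 030°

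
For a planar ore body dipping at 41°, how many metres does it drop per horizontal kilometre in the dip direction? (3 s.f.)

869 m

drop per km = 1000 × tan 41° = 1000 × 0.8693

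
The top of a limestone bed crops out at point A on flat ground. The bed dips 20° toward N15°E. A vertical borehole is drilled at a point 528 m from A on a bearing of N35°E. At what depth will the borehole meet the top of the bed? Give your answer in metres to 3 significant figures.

The hole lies 20° from the dip direction, so the down-dip offset is 528 × cos 20° = 496.16 m.
Depth = down-dip offset × tan(dip) = 496.16 × tan 20° = 496.16 × 0.3640
Depth = 180.59 m

181 m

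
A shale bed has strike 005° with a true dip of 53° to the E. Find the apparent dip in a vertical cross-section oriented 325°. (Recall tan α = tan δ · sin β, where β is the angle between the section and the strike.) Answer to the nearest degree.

40°

The strike is 005° and the section trends 325°; the acute angle between them is β = 40°.
tan(apparent dip) = tan 53° · sin 40° = 0.8530
apparent dip = arctan 0.8530 = 40.46°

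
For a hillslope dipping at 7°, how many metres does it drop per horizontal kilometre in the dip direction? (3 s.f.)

123 m

drop per km = 1000 × tan 7° = 1000 × 0.1228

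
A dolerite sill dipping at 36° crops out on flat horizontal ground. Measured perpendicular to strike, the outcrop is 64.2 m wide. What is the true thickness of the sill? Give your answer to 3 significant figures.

37.7 m

True thickness t = w · sin(dip) = 64.2 × sin 36°
t = 64.2 × 0.5878 = 37.736 m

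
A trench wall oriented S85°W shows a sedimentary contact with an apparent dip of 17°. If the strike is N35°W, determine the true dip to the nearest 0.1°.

β = acute angle between strike N35°W and section S85°W = 60°.
tan(true dip) = tan 17° / sin 60° = 0.3530
δ = arctan(0.3530) = 19.44°

19.4°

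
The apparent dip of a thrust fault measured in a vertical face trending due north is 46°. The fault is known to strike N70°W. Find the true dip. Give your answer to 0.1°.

47.8°

β = acute angle between strike N70°W and section due north = 70°.
tan δ = tan α / sin β = tan 46° / sin 70° = 1.0355 / 0.9397 = 1.1020
true dip = arctan 1.1020 = 47.78°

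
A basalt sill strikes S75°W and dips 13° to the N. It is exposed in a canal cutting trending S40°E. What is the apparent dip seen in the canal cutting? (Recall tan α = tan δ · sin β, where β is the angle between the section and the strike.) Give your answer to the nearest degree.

12°

Angle between strike (S75°W) and section (S40°E): β = 65°.
tan α = tan 13° × sin 65° = 0.2309 × 0.9063 = 0.2092
apparent dip = arctan 0.2092 = 11.82°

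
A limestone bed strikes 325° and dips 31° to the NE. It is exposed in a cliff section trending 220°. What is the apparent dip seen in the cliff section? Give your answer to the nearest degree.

30°

The strike is 325° and the section trends 220°; the acute angle between them is β = 75°.
tan(apparent dip) = tan 31° · sin 75° = 0.5804
α = arctan(0.5804) = 30.13°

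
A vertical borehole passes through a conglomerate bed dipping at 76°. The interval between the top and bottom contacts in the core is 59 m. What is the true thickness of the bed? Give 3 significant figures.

14.3 m

True thickness t = h · cos(dip) = 59 × cos 76°
t = 59 × 0.2419 = 14.273 m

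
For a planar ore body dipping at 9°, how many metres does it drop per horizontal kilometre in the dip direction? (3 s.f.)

158 m

drop per km = 1000 × tan 9° = 1000 × 0.1584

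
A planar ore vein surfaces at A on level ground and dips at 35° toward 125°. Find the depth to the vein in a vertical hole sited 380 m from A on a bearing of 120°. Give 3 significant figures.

265 m

The hole lies 5° from the dip direction, so the down-dip offset is 380 × cos 5° = 378.55 m.
Depth = down-dip offset × tan(dip) = 378.55 × tan 35° = 378.55 × 0.7002
Depth = 265.07 m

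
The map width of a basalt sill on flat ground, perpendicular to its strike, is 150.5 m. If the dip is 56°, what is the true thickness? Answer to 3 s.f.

125 m

True thickness t = w · sin(dip) = 150.5 × sin 56°
t = 150.5 × 0.8290 = 124.770 m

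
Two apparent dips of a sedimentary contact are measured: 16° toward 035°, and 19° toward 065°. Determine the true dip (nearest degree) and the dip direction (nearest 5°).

true dip 19°, dip direction 070°

Each apparent-dip line lies in the plane. As unit vectors (x east, y north, z up), v₁ plunges 16°→035° and v₂ plunges 19°→065°.
n = v₁ × v₂ = (0.146, 0.057, 0.454) (taken with n_z > 0).
tan δ = √(n_x²+n_y²)/n_z = 0.157/0.454, so δ = 19.0°.
Dip direction = atan2(0.146, 0.057) = 69° (azimuth of n's horizontal projection).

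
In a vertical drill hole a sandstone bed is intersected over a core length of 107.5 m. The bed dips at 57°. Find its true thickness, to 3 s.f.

58.5 m

True thickness t = h · cos(dip) = 107.5 × cos 57°
t = 107.5 × 0.5446 = 58.549 m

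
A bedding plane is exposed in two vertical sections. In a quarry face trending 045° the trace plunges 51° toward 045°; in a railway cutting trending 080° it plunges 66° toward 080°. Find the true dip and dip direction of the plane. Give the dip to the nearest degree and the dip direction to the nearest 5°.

true dip 68°, dip direction 105°

Represent each trace as a vector plunging at its apparent dip toward its trend (east-north-up frame): v₁ = (0.445, 0.445, -0.777), v₂ = (0.401, 0.071, -0.914).
The plane normal is n = v₁ × v₂ ∝ (0.352, -0.095, 0.147).
tan δ = √(n_x²+n_y²)/n_z = 0.364/0.147, so δ = 68.1°.
Dip direction = azimuth of (n_x, n_y) = atan2(0.352, -0.095) = 105°.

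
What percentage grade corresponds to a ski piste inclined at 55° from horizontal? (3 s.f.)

grade % = 100 × tan 55° = 100 × 1.4281

143%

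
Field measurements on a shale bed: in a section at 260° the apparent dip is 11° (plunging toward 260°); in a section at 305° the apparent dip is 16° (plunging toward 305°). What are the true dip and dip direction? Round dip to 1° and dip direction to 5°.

Each apparent-dip line lies in the plane. As unit vectors (x east, y north, z up), v₁ plunges 11°→260° and v₂ plunges 16°→305°.
n = v₁ × v₂ = (-0.152, 0.116, 0.667) (taken with n_z > 0).
True dip = arccos(n_z / |n|) = arccos(0.9612) = 16.0°.
Dip direction = azimuth of (n_x, n_y) = atan2(-0.152, 0.116) = 307°.

true dip 16°, dip direction 305°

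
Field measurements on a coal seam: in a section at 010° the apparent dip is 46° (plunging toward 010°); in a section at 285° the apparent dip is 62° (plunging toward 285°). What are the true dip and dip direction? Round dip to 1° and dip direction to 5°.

true dip 64°, dip direction 310°

Each apparent-dip line lies in the plane. As unit vectors (x east, y north, z up), v₁ plunges 46°→010° and v₂ plunges 62°→285°.
n = v₁ × v₂ = (-0.517, 0.433, 0.325) (taken with n_z > 0).
tan δ = √(n_x²+n_y²)/n_z = 0.674/0.325, so δ = 64.3°.
Dip direction = atan2(-0.517, 0.433) = 310° (azimuth of n's horizontal projection).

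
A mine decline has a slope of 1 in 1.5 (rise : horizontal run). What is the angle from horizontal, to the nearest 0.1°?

tan θ = 1/1.5 = 0.6667
θ = arctan(0.6667) = 33.69°

33.7°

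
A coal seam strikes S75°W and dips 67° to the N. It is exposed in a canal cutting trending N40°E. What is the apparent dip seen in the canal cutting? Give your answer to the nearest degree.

53°

Angle between strike (S75°W) and section (N40°E): β = 35°.
tan(apparent dip) = tan 67° · sin 35° = 1.3513
apparent dip = arctan 1.3513 = 53.50°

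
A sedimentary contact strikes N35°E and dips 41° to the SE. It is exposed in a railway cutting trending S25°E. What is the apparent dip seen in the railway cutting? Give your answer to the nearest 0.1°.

The section lies 60° from the strike.
tan α = tan 41° × sin 60° = 0.8693 × 0.8660 = 0.7528
apparent dip = arctan 0.7528 = 36.97°

37.0°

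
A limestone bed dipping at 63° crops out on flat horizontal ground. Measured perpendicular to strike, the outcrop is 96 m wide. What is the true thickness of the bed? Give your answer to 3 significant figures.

True thickness t = w · sin(dip) = 96 × sin 63°
t = 96 × 0.8910 = 85.537 m

85.5 m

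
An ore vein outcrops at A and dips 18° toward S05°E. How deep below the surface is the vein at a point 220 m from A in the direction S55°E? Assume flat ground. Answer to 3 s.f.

The hole lies 50° from the dip direction, so the down-dip offset is 220 × cos 50° = 141.41 m.
Depth = down-dip offset × tan(dip) = 141.41 × tan 18° = 141.41 × 0.3249
Depth = 45.95 m

45.9 m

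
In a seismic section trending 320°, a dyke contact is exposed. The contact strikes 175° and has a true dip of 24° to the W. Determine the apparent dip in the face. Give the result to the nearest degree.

The section lies 35° from the strike.
tan(apparent dip) = tan 24° · sin 35° = 0.2554
α = arctan(0.2554) = 14.33°

14°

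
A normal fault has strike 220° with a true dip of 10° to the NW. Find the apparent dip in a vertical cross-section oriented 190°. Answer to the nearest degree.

Angle between strike (220°) and section (190°): β = 30°.
tan α = tan 10° × sin 30° = 0.1763 × 0.5000 = 0.0882
apparent dip = arctan 0.0882 = 5.04°

5°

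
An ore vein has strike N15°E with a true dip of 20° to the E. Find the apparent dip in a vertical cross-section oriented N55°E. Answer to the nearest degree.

13°

The strike is N15°E and the section trends N55°E; the acute angle between them is β = 40°.
tan α = tan 20° × sin 40° = 0.3640 × 0.6428 = 0.2340
apparent dip = arctan 0.2340 = 13.17°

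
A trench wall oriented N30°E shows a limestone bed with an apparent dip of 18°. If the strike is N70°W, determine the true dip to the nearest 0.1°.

The section is 80° from the strike.
tan(true dip) = tan 18° / sin 80° = 0.3299
true dip = arctan 0.3299 = 18.26°

18.3°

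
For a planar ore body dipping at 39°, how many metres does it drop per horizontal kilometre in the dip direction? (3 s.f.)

810 m

drop per km = 1000 × tan 39° = 1000 × 0.8098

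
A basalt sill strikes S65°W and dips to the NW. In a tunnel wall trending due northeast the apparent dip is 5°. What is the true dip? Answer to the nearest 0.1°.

β = acute angle between strike S65°W and section due northeast = 20°.
tan δ = tan α / sin β = tan 5° / sin 20° = 0.0875 / 0.3420 = 0.2558
δ = arctan(0.2558) = 14.35°

14.3°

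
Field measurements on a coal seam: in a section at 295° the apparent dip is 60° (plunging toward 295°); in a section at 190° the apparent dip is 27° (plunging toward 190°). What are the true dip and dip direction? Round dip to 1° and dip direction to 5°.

Each apparent-dip line lies in the plane. As unit vectors (x east, y north, z up), v₁ plunges 60°→295° and v₂ plunges 27°→190°.
Cross product v₁ × v₂ gives the pole to the plane: n ∝ (-0.856, -0.072, 0.430).
True dip = arccos(n_z / |n|) = arccos(0.4480) = 63.4°.
Dip direction = atan2(-0.856, -0.072) = 265° (azimuth of n's horizontal projection).

true dip 63°, dip direction 265°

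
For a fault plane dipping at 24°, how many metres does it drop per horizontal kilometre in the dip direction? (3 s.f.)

445 m

drop per km = 1000 × tan 24° = 1000 × 0.4452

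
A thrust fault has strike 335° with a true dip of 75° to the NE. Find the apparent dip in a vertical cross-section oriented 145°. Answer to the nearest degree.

The strike is 335° and the section trends 145°; the acute angle between them is β = 10°.
tan α = tan 75° × sin 10° = 3.7321 × 0.1736 = 0.6481
α = arctan(0.6481) = 32.95°

33°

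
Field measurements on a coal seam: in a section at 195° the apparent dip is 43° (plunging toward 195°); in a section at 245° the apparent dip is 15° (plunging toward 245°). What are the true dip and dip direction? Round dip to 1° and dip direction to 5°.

Each apparent-dip line lies in the plane. As unit vectors (x east, y north, z up), v₁ plunges 43°→195° and v₂ plunges 15°→245°.
n = v₁ × v₂ = (0.096, -0.548, 0.541) (taken with n_z > 0).
True dip = arccos(n_z / |n|) = arccos(0.6973) = 45.8°.
The horizontal component of n points toward azimuth atan2(n_x, n_y) = 170°, the dip direction.

true dip 46°, dip direction 170°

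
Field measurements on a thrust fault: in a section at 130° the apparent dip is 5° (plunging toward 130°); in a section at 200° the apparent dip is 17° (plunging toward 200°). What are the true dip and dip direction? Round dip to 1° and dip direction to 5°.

true dip 17°, dip direction 205°

The two traces are lines in the plane: v₁ = (sin 130°·cos 5°, cos 130°·cos 5°, −sin 5°), v₂ = (sin 200°·cos 17°, cos 200°·cos 17°, −sin 17°).
Cross product v₁ × v₂ gives the pole to the plane: n ∝ (-0.109, -0.252, 0.895).
tan δ = √(n_x²+n_y²)/n_z = 0.274/0.895, so δ = 17.0°.
Dip direction = azimuth of (n_x, n_y) = atan2(-0.109, -0.252) = 203°.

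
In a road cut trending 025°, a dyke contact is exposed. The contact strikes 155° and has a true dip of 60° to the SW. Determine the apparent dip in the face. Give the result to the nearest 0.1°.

53.0°

The strike is 155° and the section trends 025°; the acute angle between them is β = 50°.
tan(apparent dip) = tan 60° · sin 50° = 1.3268
apparent dip = arctan 1.3268 = 53.00°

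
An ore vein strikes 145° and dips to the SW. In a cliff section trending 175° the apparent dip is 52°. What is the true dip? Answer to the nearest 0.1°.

The section is 30° from the strike.
tan δ = tan α / sin β = tan 52° / sin 30° = 1.2799 / 0.5000 = 2.5599
true dip = arctan 2.5599 = 68.66°

68.7°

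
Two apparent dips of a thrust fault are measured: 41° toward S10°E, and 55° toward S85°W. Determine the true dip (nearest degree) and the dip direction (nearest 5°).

true dip 60°, dip direction 230°

The two traces are lines in the plane: v₁ = (sin 170°·cos 41°, cos 170°·cos 41°, −sin 41°), v₂ = (sin 265°·cos 55°, cos 265°·cos 55°, −sin 55°).
The plane normal is n = v₁ × v₂ ∝ (-0.576, -0.482, 0.431).
tan δ = √(n_x²+n_y²)/n_z = 0.751/0.431, so δ = 60.1°.
Dip direction = atan2(-0.576, -0.482) = 230° (azimuth of n's horizontal projection).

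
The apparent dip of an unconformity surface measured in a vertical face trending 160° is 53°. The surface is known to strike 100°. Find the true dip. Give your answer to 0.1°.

β = acute angle between strike 100° and section 160° = 60°.
tan δ = tan α / sin β = tan 53° / sin 60° = 1.3270 / 0.8660 = 1.5323
true dip = arctan 1.5323 = 56.87°

56.9°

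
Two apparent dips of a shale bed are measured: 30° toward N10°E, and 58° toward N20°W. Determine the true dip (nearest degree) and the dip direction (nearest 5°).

The two traces are lines in the plane: v₁ = (sin 10°·cos 30°, cos 10°·cos 30°, −sin 30°), v₂ = (sin 340°·cos 58°, cos 340°·cos 58°, −sin 58°).
Cross product v₁ × v₂ gives the pole to the plane: n ∝ (-0.474, 0.218, 0.229).
tan δ = √(n_x²+n_y²)/n_z = 0.522/0.229, so δ = 66.3°.
Dip direction = azimuth of (n_x, n_y) = atan2(-0.474, 0.218) = 295°.

true dip 66°, dip direction 295°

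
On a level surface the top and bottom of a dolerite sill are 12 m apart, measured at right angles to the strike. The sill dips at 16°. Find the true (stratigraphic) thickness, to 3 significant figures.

3.31 m

True thickness t = w · sin(dip) = 12 × sin 16°
t = 12 × 0.2756 = 3.308 m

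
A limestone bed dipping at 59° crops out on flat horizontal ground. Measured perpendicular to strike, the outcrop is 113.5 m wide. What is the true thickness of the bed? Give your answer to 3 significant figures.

97.3 m

True thickness t = w · sin(dip) = 113.5 × sin 59°
t = 113.5 × 0.8572 = 97.288 m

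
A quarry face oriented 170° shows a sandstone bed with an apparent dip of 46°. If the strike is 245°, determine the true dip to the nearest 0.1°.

β = acute angle between strike 245° and section 170° = 75°.
tan(true dip) = tan 46° / sin 75° = 1.0721
true dip = arctan 1.0721 = 46.99°

47.0°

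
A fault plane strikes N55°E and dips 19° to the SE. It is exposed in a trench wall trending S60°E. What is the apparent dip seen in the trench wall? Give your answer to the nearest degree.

The section lies 65° from the strike.
tan(apparent dip) = tan 19° · sin 65° = 0.3121
α = arctan(0.3121) = 17.33°

17°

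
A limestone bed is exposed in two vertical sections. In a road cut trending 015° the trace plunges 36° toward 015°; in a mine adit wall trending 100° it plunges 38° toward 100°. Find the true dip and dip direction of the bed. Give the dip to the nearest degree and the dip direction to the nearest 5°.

Represent each trace as a vector plunging at its apparent dip toward its trend (east-north-up frame): v₁ = (0.209, 0.781, -0.588), v₂ = (0.776, -0.137, -0.616).
n = v₁ × v₂ = (0.562, 0.327, 0.635) (taken with n_z > 0).
tan δ = √(n_x²+n_y²)/n_z = 0.650/0.635, so δ = 45.7°.
The horizontal component of n points toward azimuth atan2(n_x, n_y) = 60°, the dip direction.

true dip 46°, dip direction 060°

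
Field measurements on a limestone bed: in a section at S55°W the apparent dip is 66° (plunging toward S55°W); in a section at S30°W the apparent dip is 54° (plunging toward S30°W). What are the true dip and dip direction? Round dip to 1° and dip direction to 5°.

true dip 70°, dip direction 270°

Represent each trace as a vector plunging at its apparent dip toward its trend (east-north-up frame): v₁ = (-0.333, -0.233, -0.914), v₂ = (-0.294, -0.509, -0.809).
The plane normal is n = v₁ × v₂ ∝ (-0.276, -0.001, 0.101).
Dip δ = arctan(|n_h|/n_z) = arctan(0.276/0.101) = 69.9°.
Dip direction = atan2(-0.276, -0.001) = 270° (azimuth of n's horizontal projection).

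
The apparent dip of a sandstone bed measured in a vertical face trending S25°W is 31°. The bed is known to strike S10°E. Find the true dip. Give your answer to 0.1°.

The section is 35° from the strike.
tan(true dip) = tan 31° / sin 35° = 1.0476
δ = arctan(1.0476) = 46.33°

46.3°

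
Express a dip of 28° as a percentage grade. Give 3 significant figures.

53.2%

grade % = 100 × tan 28° = 100 × 0.5317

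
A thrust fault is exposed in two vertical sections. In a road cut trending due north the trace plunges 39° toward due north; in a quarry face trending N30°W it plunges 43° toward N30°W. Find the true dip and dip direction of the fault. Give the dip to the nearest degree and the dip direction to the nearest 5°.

true dip 43°, dip direction 330°

Represent each trace as a vector plunging at its apparent dip toward its trend (east-north-up frame): v₁ = (0.000, 0.777, -0.629), v₂ = (-0.366, 0.633, -0.682).
Cross product v₁ × v₂ gives the pole to the plane: n ∝ (-0.131, 0.230, 0.284).
Dip δ = arctan(|n_h|/n_z) = arctan(0.265/0.284) = 43.0°.
Dip direction = azimuth of (n_x, n_y) = atan2(-0.131, 0.230) = 330°.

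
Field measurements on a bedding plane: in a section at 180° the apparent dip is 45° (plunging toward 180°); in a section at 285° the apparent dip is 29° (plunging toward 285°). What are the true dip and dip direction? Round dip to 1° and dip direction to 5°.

true dip 53°, dip direction 220°

The two traces are lines in the plane: v₁ = (sin 180°·cos 45°, cos 180°·cos 45°, −sin 45°), v₂ = (sin 285°·cos 29°, cos 285°·cos 29°, −sin 29°).
n = v₁ × v₂ = (-0.503, -0.597, 0.597) (taken with n_z > 0).
True dip = arccos(n_z / |n|) = arccos(0.6076) = 52.6°.
Dip direction = azimuth of (n_x, n_y) = atan2(-0.503, -0.597) = 220°.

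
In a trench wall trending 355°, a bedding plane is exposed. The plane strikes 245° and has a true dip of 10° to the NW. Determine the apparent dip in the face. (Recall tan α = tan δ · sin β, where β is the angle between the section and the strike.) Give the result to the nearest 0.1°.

The section lies 70° from the strike.
tan α = tan 10° × sin 70° = 0.1763 × 0.9397 = 0.1657
apparent dip = arctan 0.1657 = 9.41°

9.4°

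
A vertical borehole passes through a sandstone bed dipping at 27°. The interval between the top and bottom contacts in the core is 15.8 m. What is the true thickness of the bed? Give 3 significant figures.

14.1 m

True thickness t = h · cos(dip) = 15.8 × cos 27°
t = 15.8 × 0.8910 = 14.078 m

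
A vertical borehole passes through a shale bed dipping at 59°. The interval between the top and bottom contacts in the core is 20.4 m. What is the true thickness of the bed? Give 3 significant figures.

10.5 m

True thickness t = h · cos(dip) = 20.4 × cos 59°
t = 20.4 × 0.5150 = 10.507 m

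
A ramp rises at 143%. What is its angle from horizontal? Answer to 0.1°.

tan θ = 143/100 = 1.4300
θ = arctan(1.4300) = 55.03°

55.0°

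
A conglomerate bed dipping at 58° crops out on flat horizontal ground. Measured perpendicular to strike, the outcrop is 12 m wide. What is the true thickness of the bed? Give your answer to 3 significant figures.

True thickness t = w · sin(dip) = 12 × sin 58°
t = 12 × 0.8480 = 10.177 m

10.2 m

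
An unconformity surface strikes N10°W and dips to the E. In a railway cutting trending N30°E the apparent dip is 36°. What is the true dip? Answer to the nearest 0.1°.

48.5°

The section is 40° from the strike.
tan δ = tan α / sin β = tan 36° / sin 40° = 0.7265 / 0.6428 = 1.1303
δ = arctan(1.1303) = 48.50°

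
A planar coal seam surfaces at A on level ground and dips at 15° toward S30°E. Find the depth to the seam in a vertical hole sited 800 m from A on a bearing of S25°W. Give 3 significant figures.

123 m

The hole lies 55° from the dip direction, so the down-dip offset is 800 × cos 55° = 458.86 m.
Depth = down-dip offset × tan(dip) = 458.86 × tan 15° = 458.86 × 0.2679
Depth = 122.95 m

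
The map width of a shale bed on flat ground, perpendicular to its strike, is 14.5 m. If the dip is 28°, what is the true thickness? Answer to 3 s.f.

True thickness t = w · sin(dip) = 14.5 × sin 28°
t = 14.5 × 0.4695 = 6.807 m

6.81 m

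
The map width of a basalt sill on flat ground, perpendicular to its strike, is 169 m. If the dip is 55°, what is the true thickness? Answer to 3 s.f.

138 m

True thickness t = w · sin(dip) = 169 × sin 55°
t = 169 × 0.8192 = 138.437 m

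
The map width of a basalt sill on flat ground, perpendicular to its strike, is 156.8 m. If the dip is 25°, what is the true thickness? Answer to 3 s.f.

66.3 m

True thickness t = w · sin(dip) = 156.8 × sin 25°
t = 156.8 × 0.4226 = 66.267 m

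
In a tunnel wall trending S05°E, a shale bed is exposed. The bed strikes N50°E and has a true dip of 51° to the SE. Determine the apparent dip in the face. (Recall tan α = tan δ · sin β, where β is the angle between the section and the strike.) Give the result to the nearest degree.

45°

The strike is N50°E and the section trends S05°E; the acute angle between them is β = 55°.
tan(apparent dip) = tan 51° · sin 55° = 1.0116
apparent dip = arctan 1.0116 = 45.33°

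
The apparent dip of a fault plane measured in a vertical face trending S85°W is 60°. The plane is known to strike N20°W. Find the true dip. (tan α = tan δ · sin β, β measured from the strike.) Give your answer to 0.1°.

60.9°

β = acute angle between strike N20°W and section S85°W = 75°.
tan δ = tan α / sin β = tan 60° / sin 75° = 1.7321 / 0.9659 = 1.7932
δ = arctan(1.7932) = 60.85°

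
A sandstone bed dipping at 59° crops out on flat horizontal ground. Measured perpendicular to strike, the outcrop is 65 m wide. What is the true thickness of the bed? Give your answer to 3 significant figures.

True thickness t = w · sin(dip) = 65 × sin 59°
t = 65 × 0.8572 = 55.716 m

55.7 m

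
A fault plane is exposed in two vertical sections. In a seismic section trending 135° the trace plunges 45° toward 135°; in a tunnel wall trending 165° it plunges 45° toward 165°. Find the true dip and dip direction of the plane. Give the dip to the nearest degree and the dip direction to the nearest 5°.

true dip 46°, dip direction 150°

The two traces are lines in the plane: v₁ = (sin 135°·cos 45°, cos 135°·cos 45°, −sin 45°), v₂ = (sin 165°·cos 45°, cos 165°·cos 45°, −sin 45°).
Cross product v₁ × v₂ gives the pole to the plane: n ∝ (0.129, -0.224, 0.250).
tan δ = √(n_x²+n_y²)/n_z = 0.259/0.250, so δ = 46.0°.
Dip direction = azimuth of (n_x, n_y) = atan2(0.129, -0.224) = 150°.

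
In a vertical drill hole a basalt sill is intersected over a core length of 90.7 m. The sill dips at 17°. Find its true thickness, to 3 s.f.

True thickness t = h · cos(dip) = 90.7 × cos 17°
t = 90.7 × 0.9563 = 86.737 m

86.7 m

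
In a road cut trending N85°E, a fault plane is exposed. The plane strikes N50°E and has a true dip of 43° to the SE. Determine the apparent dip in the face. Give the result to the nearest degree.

The strike is N50°E and the section trends N85°E; the acute angle between them is β = 35°.
tan α = tan 43° × sin 35° = 0.9325 × 0.5736 = 0.5349
apparent dip = arctan 0.5349 = 28.14°

28°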